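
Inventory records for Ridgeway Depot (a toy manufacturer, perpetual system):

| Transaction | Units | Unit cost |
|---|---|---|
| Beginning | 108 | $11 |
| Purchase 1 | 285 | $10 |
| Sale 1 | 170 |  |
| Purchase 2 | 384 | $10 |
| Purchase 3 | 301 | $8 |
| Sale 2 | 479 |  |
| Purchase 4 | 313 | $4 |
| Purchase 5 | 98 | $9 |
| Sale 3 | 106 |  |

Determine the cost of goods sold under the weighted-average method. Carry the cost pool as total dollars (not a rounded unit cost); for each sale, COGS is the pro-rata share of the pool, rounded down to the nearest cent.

After Beginning: 108 on hand, pool $1,188.00 (≈ $11.0000 each)
After Purchase 1: 393 on hand, pool $4,038.00 (≈ $10.2748 each)
Sale 1, sell 170: 170/393 × $4,038.00 → $1,746.71
After Purchase 2: 607 on hand, pool $6,131.29 (≈ $10.1010 each)
After Purchase 3: 908 on hand, pool $8,539.29 (≈ $9.4045 each)
Sale 2, sell 479: 479/908 × $8,539.29 → $4,504.75
After Purchase 4: 742 on hand, pool $5,286.54 (≈ $7.1247 each)
After Purchase 5: 840 on hand, pool $6,168.54 (≈ $7.3435 each)
Sale 3, sell 106: 106/840 × $6,168.54 → $778.41
Total COGS = $1,746.71 + $4,504.75 + $778.41 = $7,029.87
Ending inventory (cost pool remaining) = $5,390.13

COGS = $7,029.87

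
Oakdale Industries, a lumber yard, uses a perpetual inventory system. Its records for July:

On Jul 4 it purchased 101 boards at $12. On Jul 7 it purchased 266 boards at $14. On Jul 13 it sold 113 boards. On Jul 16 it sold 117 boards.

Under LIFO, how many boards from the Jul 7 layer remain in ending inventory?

36

Jul 13, 113 sold [LIFO — newest first]: 113 @ $14 = $1,582
Jul 16, 117 sold [LIFO — newest first]: 117 @ $14 = $1,638
Total COGS = $1,582 + $1,638 = $3,220
Ending inventory: 101 @ $12 + 36 @ $14 = $1,716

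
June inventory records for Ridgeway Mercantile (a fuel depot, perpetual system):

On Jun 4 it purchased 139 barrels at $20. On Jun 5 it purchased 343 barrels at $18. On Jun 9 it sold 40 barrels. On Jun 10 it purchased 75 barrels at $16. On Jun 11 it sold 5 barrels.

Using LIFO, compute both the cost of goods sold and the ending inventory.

Jun 9, 40 sold [LIFO — newest first]: 40 @ $18 = $720
Jun 11, 5 sold [LIFO — newest first]: 5 @ $16 = $80
Total COGS = $720 + $80 = $800
Ending inventory: 139 @ $20 + 303 @ $18 + 70 @ $16 = $9,354
Check: goods available $10,154 = COGS $800 + ending $9,354

COGS = $800; ending inventory = $9,354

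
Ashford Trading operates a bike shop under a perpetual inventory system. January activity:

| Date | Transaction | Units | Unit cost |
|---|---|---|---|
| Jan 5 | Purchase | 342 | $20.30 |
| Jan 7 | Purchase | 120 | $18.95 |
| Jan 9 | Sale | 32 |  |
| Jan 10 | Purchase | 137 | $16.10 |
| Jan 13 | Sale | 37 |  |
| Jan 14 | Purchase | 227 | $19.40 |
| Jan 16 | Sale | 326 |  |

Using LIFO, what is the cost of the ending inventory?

Jan 9, 32 sold [LIFO — newest first]: 32 @ $18.95 = $606.40
Jan 13, 37 sold [LIFO — newest first]: 37 @ $16.10 = $595.70
Jan 16, 326 sold [LIFO — newest first]: 227 @ $19.40 + 99 @ $16.10 = $5,997.70
Total COGS = $606.40 + $595.70 + $5,997.70 = $7,199.80
Ending inventory: 342 @ $20.30 + 88 @ $18.95 + 1 @ $16.10 = $8,626.30
Check: goods available $15,826.10 = COGS $7,199.80 + ending $8,626.30

Ending inventory = $8,626.30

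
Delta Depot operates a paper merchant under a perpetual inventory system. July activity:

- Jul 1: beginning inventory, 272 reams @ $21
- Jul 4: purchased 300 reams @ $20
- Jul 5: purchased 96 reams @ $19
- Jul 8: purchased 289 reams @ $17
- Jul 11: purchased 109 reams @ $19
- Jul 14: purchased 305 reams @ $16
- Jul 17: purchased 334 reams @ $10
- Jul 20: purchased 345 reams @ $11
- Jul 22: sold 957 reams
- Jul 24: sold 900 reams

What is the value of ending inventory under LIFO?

Jul 22, 957 sold [LIFO — newest first]: 345 @ $11 + 334 @ $10 + 278 @ $16 = $11,583
Jul 24, 900 sold [LIFO — newest first]: 27 @ $16 + 109 @ $19 + 289 @ $17 + 96 @ $19 + 300 @ $20 + 79 @ $21 = $16,899
Total COGS = $11,583 + $16,899 = $28,482
Ending inventory: 193 @ $21 = $4,053
Check: goods available $32,535 = COGS $28,482 + ending $4,053

Ending inventory = $4,053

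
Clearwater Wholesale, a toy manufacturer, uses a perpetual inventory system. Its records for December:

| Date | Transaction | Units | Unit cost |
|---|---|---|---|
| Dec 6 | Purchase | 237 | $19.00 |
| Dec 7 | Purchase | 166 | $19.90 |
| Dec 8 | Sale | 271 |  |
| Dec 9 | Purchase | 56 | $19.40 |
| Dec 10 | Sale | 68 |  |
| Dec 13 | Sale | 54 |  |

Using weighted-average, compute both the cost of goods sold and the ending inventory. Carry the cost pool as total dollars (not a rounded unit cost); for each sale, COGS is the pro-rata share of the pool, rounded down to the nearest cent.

COGS = $7,613.75; ending inventory = $1,279.05

After Dec 6: 237 on hand, pool $4,503.00 (≈ $19.0000 each)
After Dec 7: 403 on hand, pool $7,806.40 (≈ $19.3707 each)
Dec 8, sell 271: 271/403 × $7,806.40 → $5,249.46
After Dec 9: 188 on hand, pool $3,643.34 (≈ $19.3795 each)
Dec 10, sell 68: 68/188 × $3,643.34 → $1,317.80
Dec 13, sell 54: 54/120 × $2,325.54 → $1,046.49
Total COGS = $5,249.46 + $1,317.80 + $1,046.49 = $7,613.75
Ending inventory (cost pool remaining) = $1,279.05
Check: goods available $8,892.80 = COGS $7,613.75 + ending $1,279.05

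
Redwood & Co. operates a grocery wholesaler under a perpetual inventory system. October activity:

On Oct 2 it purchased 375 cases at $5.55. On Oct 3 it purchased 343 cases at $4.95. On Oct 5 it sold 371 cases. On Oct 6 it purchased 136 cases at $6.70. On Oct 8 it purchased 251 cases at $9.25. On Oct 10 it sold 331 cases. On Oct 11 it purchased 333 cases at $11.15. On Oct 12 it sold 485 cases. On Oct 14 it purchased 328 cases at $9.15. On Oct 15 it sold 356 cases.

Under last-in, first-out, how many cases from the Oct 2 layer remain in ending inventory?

Oct 5, 371 sold [LIFO — newest first]: 343 @ $4.95 + 28 @ $5.55 = $1,853.25
Oct 10, 331 sold [LIFO — newest first]: 251 @ $9.25 + 80 @ $6.70 = $2,857.75
Oct 12, 485 sold [LIFO — newest first]: 333 @ $11.15 + 56 @ $6.70 + 96 @ $5.55 = $4,620.95
Oct 15, 356 sold [LIFO — newest first]: 328 @ $9.15 + 28 @ $5.55 = $3,156.60
Total COGS = $1,853.25 + $2,857.75 + $4,620.95 + $3,156.60 = $12,488.55
Ending inventory: 223 @ $5.55 = $1,237.65
Check: goods available $13,726.20 = COGS $12,488.55 + ending $1,237.65

223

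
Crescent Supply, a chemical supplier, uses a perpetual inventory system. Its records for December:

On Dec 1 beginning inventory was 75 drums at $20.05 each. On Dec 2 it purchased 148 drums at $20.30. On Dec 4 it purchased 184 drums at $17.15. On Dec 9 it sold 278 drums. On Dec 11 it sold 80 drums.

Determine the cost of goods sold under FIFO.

COGS = $6,823.40

Dec 9, 278 sold [FIFO — oldest first]: 75 @ $20.05 + 148 @ $20.30 + 55 @ $17.15 = $5,451.40
Dec 11, 80 sold [FIFO — oldest first]: 80 @ $17.15 = $1,372.00
Total COGS = $5,451.40 + $1,372.00 = $6,823.40
Ending inventory: 49 @ $17.15 = $840.35
Check: goods available $7,663.75 = COGS $6,823.40 + ending $840.35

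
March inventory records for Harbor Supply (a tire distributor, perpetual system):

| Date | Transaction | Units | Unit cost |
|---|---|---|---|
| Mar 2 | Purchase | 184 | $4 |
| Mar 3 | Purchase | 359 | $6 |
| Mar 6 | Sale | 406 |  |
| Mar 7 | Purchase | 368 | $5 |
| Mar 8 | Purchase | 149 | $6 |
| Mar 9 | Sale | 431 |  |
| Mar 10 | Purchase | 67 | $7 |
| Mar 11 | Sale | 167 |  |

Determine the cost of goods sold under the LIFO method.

COGS = $5,601

Mar 6, 406 sold [LIFO — newest first]: 359 @ $6 + 47 @ $4 = $2,342
Mar 9, 431 sold [LIFO — newest first]: 149 @ $6 + 282 @ $5 = $2,304
Mar 11, 167 sold [LIFO — newest first]: 67 @ $7 + 86 @ $5 + 14 @ $4 = $955
Total COGS = $2,342 + $2,304 + $955 = $5,601
Ending inventory: 123 @ $4 = $492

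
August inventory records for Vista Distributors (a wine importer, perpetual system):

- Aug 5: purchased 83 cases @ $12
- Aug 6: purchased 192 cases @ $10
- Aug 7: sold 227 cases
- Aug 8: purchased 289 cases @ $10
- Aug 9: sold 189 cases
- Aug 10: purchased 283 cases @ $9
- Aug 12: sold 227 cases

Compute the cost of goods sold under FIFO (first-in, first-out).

Aug 7, 227 sold [FIFO — oldest first]: 83 @ $12 + 144 @ $10 = $2,436
Aug 9, 189 sold [FIFO — oldest first]: 48 @ $10 + 141 @ $10 = $1,890
Aug 12, 227 sold [FIFO — oldest first]: 148 @ $10 + 79 @ $9 = $2,191
Total COGS = $2,436 + $1,890 + $2,191 = $6,517
Ending inventory: 204 @ $9 = $1,836

COGS = $6,517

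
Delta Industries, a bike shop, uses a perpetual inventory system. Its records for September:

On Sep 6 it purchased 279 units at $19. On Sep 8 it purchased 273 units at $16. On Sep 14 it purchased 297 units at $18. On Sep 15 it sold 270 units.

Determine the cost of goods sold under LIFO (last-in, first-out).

COGS = $4,860

Sep 15, 270 sold [LIFO — newest first]: 270 @ $18 = $4,860
Ending inventory: 279 @ $19 + 273 @ $16 + 27 @ $18 = $10,155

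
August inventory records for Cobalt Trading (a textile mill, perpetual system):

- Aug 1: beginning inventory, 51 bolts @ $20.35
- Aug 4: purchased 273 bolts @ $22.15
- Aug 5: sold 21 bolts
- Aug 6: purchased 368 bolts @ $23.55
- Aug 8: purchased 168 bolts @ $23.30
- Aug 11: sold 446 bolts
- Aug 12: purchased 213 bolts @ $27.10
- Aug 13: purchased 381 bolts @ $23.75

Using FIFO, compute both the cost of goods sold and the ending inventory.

COGS = $10,452.45; ending inventory = $24,034.20

Aug 5, 21 sold [FIFO — oldest first]: 21 @ $20.35 = $427.35
Aug 11, 446 sold [FIFO — oldest first]: 30 @ $20.35 + 273 @ $22.15 + 143 @ $23.55 = $10,025.10
Total COGS = $427.35 + $10,025.10 = $10,452.45
Ending inventory: 225 @ $23.55 + 168 @ $23.30 + 213 @ $27.10 + 381 @ $23.75 = $24,034.20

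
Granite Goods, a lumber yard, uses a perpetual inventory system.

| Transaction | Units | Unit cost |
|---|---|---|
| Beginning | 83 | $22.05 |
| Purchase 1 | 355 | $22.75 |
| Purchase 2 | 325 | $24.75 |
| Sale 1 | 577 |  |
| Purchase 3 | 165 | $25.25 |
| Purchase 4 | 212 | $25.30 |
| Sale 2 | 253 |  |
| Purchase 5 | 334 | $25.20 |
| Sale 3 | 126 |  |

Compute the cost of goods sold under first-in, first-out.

Sale 1 (577) [FIFO — oldest first]: 83 @ $22.05 + 355 @ $22.75 + 139 @ $24.75 = $13,346.65
Sale 2 (253) [FIFO — oldest first]: 186 @ $24.75 + 67 @ $25.25 = $6,295.25
Sale 3 (126) [FIFO — oldest first]: 98 @ $25.25 + 28 @ $25.30 = $3,182.90
Total COGS = $13,346.65 + $6,295.25 + $3,182.90 = $22,824.80
Ending inventory: 184 @ $25.30 + 334 @ $25.20 = $13,072.00

COGS = $22,824.80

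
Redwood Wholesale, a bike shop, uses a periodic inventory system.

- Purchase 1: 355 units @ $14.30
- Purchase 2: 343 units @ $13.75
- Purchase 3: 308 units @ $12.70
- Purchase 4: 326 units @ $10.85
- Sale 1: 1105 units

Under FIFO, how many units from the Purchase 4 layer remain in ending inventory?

227

Sale 1 (1105) [FIFO — oldest first]: 355 @ $14.30 + 343 @ $13.75 + 308 @ $12.70 + 99 @ $10.85 = $14,778.50
Ending inventory: 227 @ $10.85 = $2,462.95
Check: goods available $17,241.45 = COGS $14,778.50 + ending $2,462.95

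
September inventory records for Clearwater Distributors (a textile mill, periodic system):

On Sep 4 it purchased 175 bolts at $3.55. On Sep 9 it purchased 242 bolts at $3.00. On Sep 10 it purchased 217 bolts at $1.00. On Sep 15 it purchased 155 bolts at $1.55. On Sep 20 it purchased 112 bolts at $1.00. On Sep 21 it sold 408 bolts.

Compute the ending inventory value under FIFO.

Sep 21, 408 sold [FIFO — oldest first]: 175 @ $3.55 + 233 @ $3.00 = $1,320.25
Ending inventory: 9 @ $3.00 + 217 @ $1.00 + 155 @ $1.55 + 112 @ $1.00 = $596.25
Check: goods available $1,916.50 = COGS $1,320.25 + ending $596.25

Ending inventory = $596.25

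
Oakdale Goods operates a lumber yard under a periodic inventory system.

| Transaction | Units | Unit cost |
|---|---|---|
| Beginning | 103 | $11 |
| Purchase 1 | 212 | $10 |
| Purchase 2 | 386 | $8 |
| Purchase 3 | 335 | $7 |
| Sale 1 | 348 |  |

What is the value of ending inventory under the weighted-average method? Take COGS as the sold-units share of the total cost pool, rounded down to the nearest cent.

Ending inventory = $5,768.31

Sale 1, sell 348: 348/1036 × $8,686.00 → $2,917.69
Ending inventory (cost pool remaining) = $5,768.31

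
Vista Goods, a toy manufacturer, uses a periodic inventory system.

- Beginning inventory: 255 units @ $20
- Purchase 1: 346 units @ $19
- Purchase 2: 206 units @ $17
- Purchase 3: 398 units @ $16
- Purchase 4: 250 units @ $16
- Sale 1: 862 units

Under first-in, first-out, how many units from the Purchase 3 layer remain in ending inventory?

Sale 1 (862) [FIFO — oldest first]: 255 @ $20 + 346 @ $19 + 206 @ $17 + 55 @ $16 = $16,056
Ending inventory: 343 @ $16 + 250 @ $16 = $9,488

343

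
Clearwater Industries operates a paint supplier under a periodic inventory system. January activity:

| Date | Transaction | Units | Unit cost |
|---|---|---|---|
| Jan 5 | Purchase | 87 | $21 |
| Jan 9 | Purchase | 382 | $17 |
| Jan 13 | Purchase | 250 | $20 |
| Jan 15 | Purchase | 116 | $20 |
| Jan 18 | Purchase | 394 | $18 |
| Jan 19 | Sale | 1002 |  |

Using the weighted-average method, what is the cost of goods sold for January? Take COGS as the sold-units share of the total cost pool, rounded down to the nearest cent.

Jan 19, sell 1002: 1002/1229 × $22,733.00 → $18,534.14
Ending inventory (cost pool remaining) = $4,198.86

COGS = $18,534.14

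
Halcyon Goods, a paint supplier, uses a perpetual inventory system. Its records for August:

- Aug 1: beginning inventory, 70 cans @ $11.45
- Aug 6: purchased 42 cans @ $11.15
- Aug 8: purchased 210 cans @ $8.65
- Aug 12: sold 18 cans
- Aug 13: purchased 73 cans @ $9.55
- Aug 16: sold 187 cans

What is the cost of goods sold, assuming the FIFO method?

Aug 12, 18 sold [FIFO — oldest first]: 18 @ $11.45 = $206.10
Aug 16, 187 sold [FIFO — oldest first]: 52 @ $11.45 + 42 @ $11.15 + 93 @ $8.65 = $1,868.15
Total COGS = $206.10 + $1,868.15 = $2,074.25
Ending inventory: 117 @ $8.65 + 73 @ $9.55 = $1,709.20
Check: goods available $3,783.45 = COGS $2,074.25 + ending $1,709.20

COGS = $2,074.25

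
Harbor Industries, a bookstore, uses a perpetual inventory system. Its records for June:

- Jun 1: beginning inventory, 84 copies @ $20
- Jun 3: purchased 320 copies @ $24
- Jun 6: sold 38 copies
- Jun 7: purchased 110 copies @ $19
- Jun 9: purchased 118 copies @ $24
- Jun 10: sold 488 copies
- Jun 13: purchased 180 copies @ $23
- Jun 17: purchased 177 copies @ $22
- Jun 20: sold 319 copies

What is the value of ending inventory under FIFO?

Jun 6, 38 sold [FIFO — oldest first]: 38 @ $20 = $760
Jun 10, 488 sold [FIFO — oldest first]: 46 @ $20 + 320 @ $24 + 110 @ $19 + 12 @ $24 = $10,978
Jun 20, 319 sold [FIFO — oldest first]: 106 @ $24 + 180 @ $23 + 33 @ $22 = $7,410
Total COGS = $760 + $10,978 + $7,410 = $19,148
Ending inventory: 144 @ $22 = $3,168

Ending inventory = $3,168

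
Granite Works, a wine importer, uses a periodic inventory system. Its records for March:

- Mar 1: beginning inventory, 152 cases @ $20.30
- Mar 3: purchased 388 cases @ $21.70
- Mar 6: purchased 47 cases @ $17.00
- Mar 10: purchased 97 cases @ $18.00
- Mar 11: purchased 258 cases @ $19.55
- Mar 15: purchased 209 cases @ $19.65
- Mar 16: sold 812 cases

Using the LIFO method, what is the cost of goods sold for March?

COGS = $16,057.45

Mar 16, 812 sold [LIFO — newest first]: 209 @ $19.65 + 258 @ $19.55 + 97 @ $18.00 + 47 @ $17.00 + 201 @ $21.70 = $16,057.45
Ending inventory: 152 @ $20.30 + 187 @ $21.70 = $7,143.50
Check: goods available $23,200.95 = COGS $16,057.45 + ending $7,143.50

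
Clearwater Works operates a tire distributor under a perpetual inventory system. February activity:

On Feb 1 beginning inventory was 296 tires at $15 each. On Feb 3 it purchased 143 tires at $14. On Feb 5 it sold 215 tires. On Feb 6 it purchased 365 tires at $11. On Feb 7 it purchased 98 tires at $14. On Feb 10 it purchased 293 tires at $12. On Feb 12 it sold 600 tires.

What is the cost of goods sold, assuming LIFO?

Feb 5, 215 sold [LIFO — newest first]: 143 @ $14 + 72 @ $15 = $3,082
Feb 12, 600 sold [LIFO — newest first]: 293 @ $12 + 98 @ $14 + 209 @ $11 = $7,187
Total COGS = $3,082 + $7,187 = $10,269
Ending inventory: 224 @ $15 + 156 @ $11 = $5,076

COGS = $10,269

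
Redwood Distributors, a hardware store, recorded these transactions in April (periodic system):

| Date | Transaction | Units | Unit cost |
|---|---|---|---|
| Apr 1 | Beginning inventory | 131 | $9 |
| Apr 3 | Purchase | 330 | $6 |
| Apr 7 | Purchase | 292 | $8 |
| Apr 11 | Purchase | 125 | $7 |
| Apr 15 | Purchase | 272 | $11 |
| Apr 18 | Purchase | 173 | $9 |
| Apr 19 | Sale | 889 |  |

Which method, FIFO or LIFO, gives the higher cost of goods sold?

FIFO COGS: 131 @ $9 + 330 @ $6 + 292 @ $8 + 125 @ $7 + 11 @ $11 = $6,491
LIFO COGS: 173 @ $9 + 272 @ $11 + 125 @ $7 + 292 @ $8 + 27 @ $6 = $7,922

LIFO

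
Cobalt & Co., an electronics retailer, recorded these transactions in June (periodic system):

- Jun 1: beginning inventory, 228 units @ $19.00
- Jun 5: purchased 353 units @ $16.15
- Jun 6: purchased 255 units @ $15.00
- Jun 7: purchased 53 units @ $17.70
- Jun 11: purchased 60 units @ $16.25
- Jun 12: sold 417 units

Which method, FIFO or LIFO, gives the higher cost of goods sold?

FIFO

FIFO COGS: 228 @ $19.00 + 189 @ $16.15 = $7,384.35
LIFO COGS: 60 @ $16.25 + 53 @ $17.70 + 255 @ $15.00 + 49 @ $16.15 = $6,529.45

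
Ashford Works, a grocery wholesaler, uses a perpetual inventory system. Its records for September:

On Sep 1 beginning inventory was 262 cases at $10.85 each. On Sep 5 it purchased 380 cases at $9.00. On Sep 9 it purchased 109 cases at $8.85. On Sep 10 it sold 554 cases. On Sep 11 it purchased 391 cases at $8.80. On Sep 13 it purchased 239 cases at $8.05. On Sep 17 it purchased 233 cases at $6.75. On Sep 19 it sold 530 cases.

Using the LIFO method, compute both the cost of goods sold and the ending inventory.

Sep 10, 554 sold [LIFO — newest first]: 109 @ $8.85 + 380 @ $9.00 + 65 @ $10.85 = $5,089.90
Sep 19, 530 sold [LIFO — newest first]: 233 @ $6.75 + 239 @ $8.05 + 58 @ $8.80 = $4,007.10
Total COGS = $5,089.90 + $4,007.10 = $9,097.00
Ending inventory: 197 @ $10.85 + 333 @ $8.80 = $5,067.85

COGS = $9,097.00; ending inventory = $5,067.85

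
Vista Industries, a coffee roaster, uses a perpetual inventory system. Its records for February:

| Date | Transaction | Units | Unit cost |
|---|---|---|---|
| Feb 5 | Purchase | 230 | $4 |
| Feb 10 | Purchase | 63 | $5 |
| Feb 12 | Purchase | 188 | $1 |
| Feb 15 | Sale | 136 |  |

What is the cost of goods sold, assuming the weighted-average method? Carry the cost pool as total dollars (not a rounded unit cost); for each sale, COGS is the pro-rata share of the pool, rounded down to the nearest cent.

COGS = $402.34

After Feb 5: 230 on hand, pool $920.00 (≈ $4.0000 each)
After Feb 10: 293 on hand, pool $1,235.00 (≈ $4.2150 each)
After Feb 12: 481 on hand, pool $1,423.00 (≈ $2.9584 each)
Feb 15, sell 136: 136/481 × $1,423.00 → $402.34
Ending inventory (cost pool remaining) = $1,020.66
Check: goods available $1,423.00 = COGS $402.34 + ending $1,020.66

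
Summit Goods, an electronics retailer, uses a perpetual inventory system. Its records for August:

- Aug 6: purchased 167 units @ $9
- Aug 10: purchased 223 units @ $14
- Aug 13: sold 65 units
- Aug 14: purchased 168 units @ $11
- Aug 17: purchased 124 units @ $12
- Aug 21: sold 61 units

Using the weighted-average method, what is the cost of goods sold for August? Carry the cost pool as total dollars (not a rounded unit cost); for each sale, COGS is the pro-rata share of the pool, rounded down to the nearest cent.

COGS = $1,481.68

After Aug 6: 167 on hand, pool $1,503.00 (≈ $9.0000 each)
After Aug 10: 390 on hand, pool $4,625.00 (≈ $11.8590 each)
Aug 13, sell 65: 65/390 × $4,625.00 → $770.83
After Aug 14: 493 on hand, pool $5,702.17 (≈ $11.5663 each)
After Aug 17: 617 on hand, pool $7,190.17 (≈ $11.6534 each)
Aug 21, sell 61: 61/617 × $7,190.17 → $710.85
Total COGS = $770.83 + $710.85 = $1,481.68
Ending inventory (cost pool remaining) = $6,479.32
Check: goods available $7,961.00 = COGS $1,481.68 + ending $6,479.32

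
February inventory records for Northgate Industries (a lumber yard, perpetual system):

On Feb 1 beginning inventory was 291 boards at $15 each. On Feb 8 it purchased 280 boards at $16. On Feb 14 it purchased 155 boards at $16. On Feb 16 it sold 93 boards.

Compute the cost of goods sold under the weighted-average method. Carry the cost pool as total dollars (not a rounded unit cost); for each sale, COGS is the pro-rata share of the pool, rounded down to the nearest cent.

COGS = $1,450.72

After Feb 1: 291 on hand, pool $4,365.00 (≈ $15.0000 each)
After Feb 8: 571 on hand, pool $8,845.00 (≈ $15.4904 each)
After Feb 14: 726 on hand, pool $11,325.00 (≈ $15.5992 each)
Feb 16, sell 93: 93/726 × $11,325.00 → $1,450.72
Ending inventory (cost pool remaining) = $9,874.28
Check: goods available $11,325.00 = COGS $1,450.72 + ending $9,874.28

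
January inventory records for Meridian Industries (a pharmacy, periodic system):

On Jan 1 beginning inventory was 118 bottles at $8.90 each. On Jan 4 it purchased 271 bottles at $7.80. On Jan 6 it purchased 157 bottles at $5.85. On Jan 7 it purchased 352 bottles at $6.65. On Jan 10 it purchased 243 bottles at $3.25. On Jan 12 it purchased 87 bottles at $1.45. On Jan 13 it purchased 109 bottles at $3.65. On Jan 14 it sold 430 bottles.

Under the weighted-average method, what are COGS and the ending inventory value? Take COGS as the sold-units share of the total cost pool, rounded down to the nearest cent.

Jan 14, sell 430: 430/1337 × $7,737.00 → $2,488.33
Ending inventory (cost pool remaining) = $5,248.67
Check: goods available $7,737.00 = COGS $2,488.33 + ending $5,248.67

COGS = $2,488.33; ending inventory = $5,248.67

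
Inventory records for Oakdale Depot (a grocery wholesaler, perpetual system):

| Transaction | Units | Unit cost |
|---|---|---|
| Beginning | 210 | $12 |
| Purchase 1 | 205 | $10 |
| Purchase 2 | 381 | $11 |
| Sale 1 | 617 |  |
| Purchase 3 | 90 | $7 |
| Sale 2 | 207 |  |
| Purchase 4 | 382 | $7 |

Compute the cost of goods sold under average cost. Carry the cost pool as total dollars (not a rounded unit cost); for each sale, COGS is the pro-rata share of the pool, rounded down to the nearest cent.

After Beginning: 210 on hand, pool $2,520.00 (≈ $12.0000 each)
After Purchase 1: 415 on hand, pool $4,570.00 (≈ $11.0120 each)
After Purchase 2: 796 on hand, pool $8,761.00 (≈ $11.0063 each)
Sale 1, sell 617: 617/796 × $8,761.00 → $6,790.87
After Purchase 3: 269 on hand, pool $2,600.13 (≈ $9.6659 each)
Sale 2, sell 207: 207/269 × $2,600.13 → $2,000.84
After Purchase 4: 444 on hand, pool $3,273.29 (≈ $7.3723 each)
Total COGS = $6,790.87 + $2,000.84 = $8,791.71
Ending inventory (cost pool remaining) = $3,273.29

COGS = $8,791.71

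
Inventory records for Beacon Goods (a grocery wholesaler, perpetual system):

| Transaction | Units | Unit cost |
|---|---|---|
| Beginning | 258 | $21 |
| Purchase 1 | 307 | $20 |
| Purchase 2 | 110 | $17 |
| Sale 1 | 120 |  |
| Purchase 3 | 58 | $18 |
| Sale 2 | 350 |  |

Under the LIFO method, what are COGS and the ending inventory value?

Sale 1 (120) [LIFO — newest first]: 110 @ $17 + 10 @ $20 = $2,070
Sale 2 (350) [LIFO — newest first]: 58 @ $18 + 292 @ $20 = $6,884
Total COGS = $2,070 + $6,884 = $8,954
Ending inventory: 258 @ $21 + 5 @ $20 = $5,518
Check: goods available $14,472 = COGS $8,954 + ending $5,518

COGS = $8,954; ending inventory = $5,518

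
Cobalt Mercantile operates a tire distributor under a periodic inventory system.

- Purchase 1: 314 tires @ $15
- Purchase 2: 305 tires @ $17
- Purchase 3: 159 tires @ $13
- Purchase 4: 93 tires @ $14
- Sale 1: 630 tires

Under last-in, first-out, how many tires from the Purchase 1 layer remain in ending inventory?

241

Sale 1 (630) [LIFO — newest first]: 93 @ $14 + 159 @ $13 + 305 @ $17 + 73 @ $15 = $9,649
Ending inventory: 241 @ $15 = $3,615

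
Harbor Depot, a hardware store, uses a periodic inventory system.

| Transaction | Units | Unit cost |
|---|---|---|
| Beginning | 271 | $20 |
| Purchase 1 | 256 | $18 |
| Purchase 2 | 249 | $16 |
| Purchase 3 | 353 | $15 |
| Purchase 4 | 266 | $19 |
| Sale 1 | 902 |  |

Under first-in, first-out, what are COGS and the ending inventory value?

COGS = $15,902; ending inventory = $8,459

Sale 1 (902) [FIFO — oldest first]: 271 @ $20 + 256 @ $18 + 249 @ $16 + 126 @ $15 = $15,902
Ending inventory: 227 @ $15 + 266 @ $19 = $8,459
Check: goods available $24,361 = COGS $15,902 + ending $8,459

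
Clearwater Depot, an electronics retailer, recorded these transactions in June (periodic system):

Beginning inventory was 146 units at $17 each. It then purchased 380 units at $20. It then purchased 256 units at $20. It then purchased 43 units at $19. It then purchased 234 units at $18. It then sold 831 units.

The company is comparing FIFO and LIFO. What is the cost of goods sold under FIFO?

FIFO COGS: 146 @ $17 + 380 @ $20 + 256 @ $20 + 43 @ $19 + 6 @ $18 = $16,127
LIFO COGS: 234 @ $18 + 43 @ $19 + 256 @ $20 + 298 @ $20 = $16,109

COGS = $16,127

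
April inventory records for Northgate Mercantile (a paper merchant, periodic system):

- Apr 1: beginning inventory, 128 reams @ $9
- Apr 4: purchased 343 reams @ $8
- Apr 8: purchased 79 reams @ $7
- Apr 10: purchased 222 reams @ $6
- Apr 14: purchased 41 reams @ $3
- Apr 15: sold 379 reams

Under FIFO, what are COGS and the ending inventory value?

COGS = $3,160; ending inventory = $2,744

Apr 15, 379 sold [FIFO — oldest first]: 128 @ $9 + 251 @ $8 = $3,160
Ending inventory: 92 @ $8 + 79 @ $7 + 222 @ $6 + 41 @ $3 = $2,744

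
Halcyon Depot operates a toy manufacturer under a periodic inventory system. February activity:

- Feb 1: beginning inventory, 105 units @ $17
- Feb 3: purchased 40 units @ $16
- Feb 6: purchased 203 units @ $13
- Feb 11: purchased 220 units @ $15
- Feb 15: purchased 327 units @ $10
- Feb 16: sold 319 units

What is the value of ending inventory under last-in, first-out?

Ending inventory = $8,444

Feb 16, 319 sold [LIFO — newest first]: 319 @ $10 = $3,190
Ending inventory: 105 @ $17 + 40 @ $16 + 203 @ $13 + 220 @ $15 + 8 @ $10 = $8,444
Check: goods available $11,634 = COGS $3,190 + ending $8,444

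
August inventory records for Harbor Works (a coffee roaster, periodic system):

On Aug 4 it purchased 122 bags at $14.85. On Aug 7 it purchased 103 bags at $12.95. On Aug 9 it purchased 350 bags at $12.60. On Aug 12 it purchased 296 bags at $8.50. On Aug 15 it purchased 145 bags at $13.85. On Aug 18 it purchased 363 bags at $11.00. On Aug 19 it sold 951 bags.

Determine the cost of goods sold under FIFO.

Aug 19, 951 sold [FIFO — oldest first]: 122 @ $14.85 + 103 @ $12.95 + 350 @ $12.60 + 296 @ $8.50 + 80 @ $13.85 = $11,179.55
Ending inventory: 65 @ $13.85 + 363 @ $11.00 = $4,893.25
Check: goods available $16,072.80 = COGS $11,179.55 + ending $4,893.25

COGS = $11,179.55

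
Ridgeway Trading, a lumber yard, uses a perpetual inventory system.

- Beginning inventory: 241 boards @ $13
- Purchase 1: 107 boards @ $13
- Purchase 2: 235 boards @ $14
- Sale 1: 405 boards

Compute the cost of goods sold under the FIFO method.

COGS = $5,322

Sale 1 (405) [FIFO — oldest first]: 241 @ $13 + 107 @ $13 + 57 @ $14 = $5,322
Ending inventory: 178 @ $14 = $2,492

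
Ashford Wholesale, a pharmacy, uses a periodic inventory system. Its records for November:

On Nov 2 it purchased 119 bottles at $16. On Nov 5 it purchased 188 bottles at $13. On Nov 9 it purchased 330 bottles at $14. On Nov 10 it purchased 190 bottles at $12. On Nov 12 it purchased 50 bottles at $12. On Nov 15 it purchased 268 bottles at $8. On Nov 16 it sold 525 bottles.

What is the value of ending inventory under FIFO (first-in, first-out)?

Nov 16, 525 sold [FIFO — oldest first]: 119 @ $16 + 188 @ $13 + 218 @ $14 = $7,400
Ending inventory: 112 @ $14 + 190 @ $12 + 50 @ $12 + 268 @ $8 = $6,592

Ending inventory = $6,592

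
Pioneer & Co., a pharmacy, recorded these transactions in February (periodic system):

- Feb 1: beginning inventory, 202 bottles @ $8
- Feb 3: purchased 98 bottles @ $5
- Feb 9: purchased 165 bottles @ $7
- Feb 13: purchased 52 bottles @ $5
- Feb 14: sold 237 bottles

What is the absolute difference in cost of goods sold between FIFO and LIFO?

FIFO COGS: 202 @ $8 + 35 @ $5 = $1,791
LIFO COGS: 52 @ $5 + 165 @ $7 + 20 @ $5 = $1,515
Difference = |$1,791 − $1,515| = $276

$276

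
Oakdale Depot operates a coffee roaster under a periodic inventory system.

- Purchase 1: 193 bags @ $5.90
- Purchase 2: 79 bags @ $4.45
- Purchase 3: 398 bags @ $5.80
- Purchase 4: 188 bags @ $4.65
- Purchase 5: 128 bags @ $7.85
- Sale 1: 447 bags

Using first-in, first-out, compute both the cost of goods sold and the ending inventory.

COGS = $2,505.25; ending inventory = $3,172.40

Sale 1 (447) [FIFO — oldest first]: 193 @ $5.90 + 79 @ $4.45 + 175 @ $5.80 = $2,505.25
Ending inventory: 223 @ $5.80 + 188 @ $4.65 + 128 @ $7.85 = $3,172.40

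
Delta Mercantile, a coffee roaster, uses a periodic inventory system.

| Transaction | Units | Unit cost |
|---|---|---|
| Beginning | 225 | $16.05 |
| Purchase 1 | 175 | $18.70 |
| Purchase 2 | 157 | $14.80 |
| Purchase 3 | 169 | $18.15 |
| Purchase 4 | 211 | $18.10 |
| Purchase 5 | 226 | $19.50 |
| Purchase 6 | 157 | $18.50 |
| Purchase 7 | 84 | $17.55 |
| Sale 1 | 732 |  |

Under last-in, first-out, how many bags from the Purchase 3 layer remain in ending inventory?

Sale 1 (732) [LIFO — newest first]: 84 @ $17.55 + 157 @ $18.50 + 226 @ $19.50 + 211 @ $18.10 + 54 @ $18.15 = $13,584.90
Ending inventory: 225 @ $16.05 + 175 @ $18.70 + 157 @ $14.80 + 115 @ $18.15 = $11,294.60
Check: goods available $24,879.50 = COGS $13,584.90 + ending $11,294.60

115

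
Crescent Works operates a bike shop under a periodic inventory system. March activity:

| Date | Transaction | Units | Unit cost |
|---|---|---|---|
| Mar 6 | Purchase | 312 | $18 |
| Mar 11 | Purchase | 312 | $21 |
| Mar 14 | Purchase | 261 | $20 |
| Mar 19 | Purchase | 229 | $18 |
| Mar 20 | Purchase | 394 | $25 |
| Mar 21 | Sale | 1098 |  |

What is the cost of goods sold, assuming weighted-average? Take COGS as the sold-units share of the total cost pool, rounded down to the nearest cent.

COGS = $22,833.74

Mar 21, sell 1098: 1098/1508 × $31,360.00 → $22,833.74
Ending inventory (cost pool remaining) = $8,526.26
Check: goods available $31,360.00 = COGS $22,833.74 + ending $8,526.26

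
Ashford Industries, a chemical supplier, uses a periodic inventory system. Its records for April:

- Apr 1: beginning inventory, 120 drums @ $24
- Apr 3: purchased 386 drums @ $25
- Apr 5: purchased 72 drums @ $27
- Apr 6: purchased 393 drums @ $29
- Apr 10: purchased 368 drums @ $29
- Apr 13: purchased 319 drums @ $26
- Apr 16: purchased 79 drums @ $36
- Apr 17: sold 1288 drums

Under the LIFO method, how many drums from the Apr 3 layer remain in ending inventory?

329

Apr 17, 1288 sold [LIFO — newest first]: 79 @ $36 + 319 @ $26 + 368 @ $29 + 393 @ $29 + 72 @ $27 + 57 @ $25 = $36,576
Ending inventory: 120 @ $24 + 329 @ $25 = $11,105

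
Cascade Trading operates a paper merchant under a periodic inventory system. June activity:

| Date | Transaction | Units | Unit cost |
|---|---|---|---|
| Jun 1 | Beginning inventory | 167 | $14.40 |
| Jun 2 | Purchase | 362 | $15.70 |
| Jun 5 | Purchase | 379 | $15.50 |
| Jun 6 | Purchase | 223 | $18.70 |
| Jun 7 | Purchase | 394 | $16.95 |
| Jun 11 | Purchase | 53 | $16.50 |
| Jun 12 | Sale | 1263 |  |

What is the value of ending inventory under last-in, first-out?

Ending inventory = $4,728.40

Jun 12, 1263 sold [LIFO — newest first]: 53 @ $16.50 + 394 @ $16.95 + 223 @ $18.70 + 379 @ $15.50 + 214 @ $15.70 = $20,957.20
Ending inventory: 167 @ $14.40 + 148 @ $15.70 = $4,728.40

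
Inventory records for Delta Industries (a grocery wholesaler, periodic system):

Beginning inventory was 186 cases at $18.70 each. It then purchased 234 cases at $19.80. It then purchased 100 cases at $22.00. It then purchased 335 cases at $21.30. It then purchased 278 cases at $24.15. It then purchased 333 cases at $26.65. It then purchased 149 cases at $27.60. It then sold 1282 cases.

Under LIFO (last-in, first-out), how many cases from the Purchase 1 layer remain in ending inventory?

Sale 1 (1282) [LIFO — newest first]: 149 @ $27.60 + 333 @ $26.65 + 278 @ $24.15 + 335 @ $21.30 + 100 @ $22.00 + 87 @ $19.80 = $30,758.65
Ending inventory: 186 @ $18.70 + 147 @ $19.80 = $6,388.80

147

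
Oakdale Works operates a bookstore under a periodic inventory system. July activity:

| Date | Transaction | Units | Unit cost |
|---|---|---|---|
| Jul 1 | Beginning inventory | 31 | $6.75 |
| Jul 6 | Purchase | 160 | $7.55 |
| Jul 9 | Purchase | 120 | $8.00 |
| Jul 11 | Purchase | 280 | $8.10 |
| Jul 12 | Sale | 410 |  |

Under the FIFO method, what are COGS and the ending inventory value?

Jul 12, 410 sold [FIFO — oldest first]: 31 @ $6.75 + 160 @ $7.55 + 120 @ $8.00 + 99 @ $8.10 = $3,179.15
Ending inventory: 181 @ $8.10 = $1,466.10

COGS = $3,179.15; ending inventory = $1,466.10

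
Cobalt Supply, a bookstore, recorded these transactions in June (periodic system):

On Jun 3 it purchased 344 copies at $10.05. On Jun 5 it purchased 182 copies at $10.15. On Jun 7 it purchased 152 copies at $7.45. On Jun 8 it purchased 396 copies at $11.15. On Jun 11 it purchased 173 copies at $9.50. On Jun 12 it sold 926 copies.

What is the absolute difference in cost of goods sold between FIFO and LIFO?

$67.65

FIFO COGS: 344 @ $10.05 + 182 @ $10.15 + 152 @ $7.45 + 248 @ $11.15 = $9,202.10
LIFO COGS: 173 @ $9.50 + 396 @ $11.15 + 152 @ $7.45 + 182 @ $10.15 + 23 @ $10.05 = $9,269.75
Difference = |$9,202.10 − $9,269.75| = $67.65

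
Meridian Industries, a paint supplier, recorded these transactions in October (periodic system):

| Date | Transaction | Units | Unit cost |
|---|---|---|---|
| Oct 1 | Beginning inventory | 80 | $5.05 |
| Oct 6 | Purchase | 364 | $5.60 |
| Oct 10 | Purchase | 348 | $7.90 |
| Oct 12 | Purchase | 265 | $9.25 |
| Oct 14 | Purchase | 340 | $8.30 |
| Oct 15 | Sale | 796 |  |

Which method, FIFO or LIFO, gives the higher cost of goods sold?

LIFO

FIFO COGS: 80 @ $5.05 + 364 @ $5.60 + 348 @ $7.90 + 4 @ $9.25 = $5,228.60
LIFO COGS: 340 @ $8.30 + 265 @ $9.25 + 191 @ $7.90 = $6,782.15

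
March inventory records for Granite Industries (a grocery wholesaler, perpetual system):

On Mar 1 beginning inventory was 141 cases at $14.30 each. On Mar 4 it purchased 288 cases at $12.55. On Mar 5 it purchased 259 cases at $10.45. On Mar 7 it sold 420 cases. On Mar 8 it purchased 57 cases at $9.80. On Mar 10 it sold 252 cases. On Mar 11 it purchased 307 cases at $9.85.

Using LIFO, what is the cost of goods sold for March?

COGS = $7,851.95

Mar 7, 420 sold [LIFO — newest first]: 259 @ $10.45 + 161 @ $12.55 = $4,727.10
Mar 10, 252 sold [LIFO — newest first]: 57 @ $9.80 + 127 @ $12.55 + 68 @ $14.30 = $3,124.85
Total COGS = $4,727.10 + $3,124.85 = $7,851.95
Ending inventory: 73 @ $14.30 + 307 @ $9.85 = $4,067.85
Check: goods available $11,919.80 = COGS $7,851.95 + ending $4,067.85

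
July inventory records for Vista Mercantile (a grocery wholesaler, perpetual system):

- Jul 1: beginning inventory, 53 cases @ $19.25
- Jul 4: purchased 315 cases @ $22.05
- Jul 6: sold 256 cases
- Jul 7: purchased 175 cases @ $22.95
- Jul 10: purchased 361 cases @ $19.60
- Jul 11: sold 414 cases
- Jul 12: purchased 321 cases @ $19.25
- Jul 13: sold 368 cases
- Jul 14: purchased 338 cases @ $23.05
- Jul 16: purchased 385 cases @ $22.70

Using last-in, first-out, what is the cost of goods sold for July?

COGS = $21,194.65

Jul 6, 256 sold [LIFO — newest first]: 256 @ $22.05 = $5,644.80
Jul 11, 414 sold [LIFO — newest first]: 361 @ $19.60 + 53 @ $22.95 = $8,291.95
Jul 13, 368 sold [LIFO — newest first]: 321 @ $19.25 + 47 @ $22.95 = $7,257.90
Total COGS = $5,644.80 + $8,291.95 + $7,257.90 = $21,194.65
Ending inventory: 53 @ $19.25 + 59 @ $22.05 + 75 @ $22.95 + 338 @ $23.05 + 385 @ $22.70 = $20,572.85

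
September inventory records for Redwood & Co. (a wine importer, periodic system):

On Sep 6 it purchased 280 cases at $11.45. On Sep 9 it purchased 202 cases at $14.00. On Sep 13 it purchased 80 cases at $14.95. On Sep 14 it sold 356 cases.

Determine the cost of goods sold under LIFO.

COGS = $4,871.30

Sep 14, 356 sold [LIFO — newest first]: 80 @ $14.95 + 202 @ $14.00 + 74 @ $11.45 = $4,871.30
Ending inventory: 206 @ $11.45 = $2,358.70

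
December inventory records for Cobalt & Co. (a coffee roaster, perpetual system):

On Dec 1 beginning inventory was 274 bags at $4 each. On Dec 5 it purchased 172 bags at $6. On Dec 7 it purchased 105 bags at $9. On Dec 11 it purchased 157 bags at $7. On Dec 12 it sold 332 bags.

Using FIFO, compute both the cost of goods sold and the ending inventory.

COGS = $1,444; ending inventory = $2,728

Dec 12, 332 sold [FIFO — oldest first]: 274 @ $4 + 58 @ $6 = $1,444
Ending inventory: 114 @ $6 + 105 @ $9 + 157 @ $7 = $2,728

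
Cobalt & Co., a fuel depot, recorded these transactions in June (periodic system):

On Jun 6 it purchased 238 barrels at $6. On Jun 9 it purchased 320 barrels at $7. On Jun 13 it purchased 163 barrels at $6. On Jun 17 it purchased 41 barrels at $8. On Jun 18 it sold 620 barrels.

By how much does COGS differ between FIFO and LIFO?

$82

FIFO COGS: 238 @ $6 + 320 @ $7 + 62 @ $6 = $4,040
LIFO COGS: 41 @ $8 + 163 @ $6 + 320 @ $7 + 96 @ $6 = $4,122
Difference = |$4,040 − $4,122| = $82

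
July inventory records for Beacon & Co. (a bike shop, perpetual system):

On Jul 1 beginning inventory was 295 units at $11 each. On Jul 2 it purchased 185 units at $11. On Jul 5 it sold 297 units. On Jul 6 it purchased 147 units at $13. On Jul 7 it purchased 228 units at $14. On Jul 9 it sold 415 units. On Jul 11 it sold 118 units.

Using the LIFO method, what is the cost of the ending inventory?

Jul 5, 297 sold [LIFO — newest first]: 185 @ $11 + 112 @ $11 = $3,267
Jul 9, 415 sold [LIFO — newest first]: 228 @ $14 + 147 @ $13 + 40 @ $11 = $5,543
Jul 11, 118 sold [LIFO — newest first]: 118 @ $11 = $1,298
Total COGS = $3,267 + $5,543 + $1,298 = $10,108
Ending inventory: 25 @ $11 = $275
Check: goods available $10,383 = COGS $10,108 + ending $275

Ending inventory = $275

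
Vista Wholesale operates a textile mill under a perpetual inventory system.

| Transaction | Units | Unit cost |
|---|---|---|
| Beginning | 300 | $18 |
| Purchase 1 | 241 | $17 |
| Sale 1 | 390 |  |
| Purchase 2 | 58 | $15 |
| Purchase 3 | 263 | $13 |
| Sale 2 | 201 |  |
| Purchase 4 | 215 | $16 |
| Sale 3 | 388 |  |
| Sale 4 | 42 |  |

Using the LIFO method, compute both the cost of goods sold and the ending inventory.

Sale 1 (390) [LIFO — newest first]: 241 @ $17 + 149 @ $18 = $6,779
Sale 2 (201) [LIFO — newest first]: 201 @ $13 = $2,613
Sale 3 (388) [LIFO — newest first]: 215 @ $16 + 62 @ $13 + 58 @ $15 + 53 @ $18 = $6,070
Sale 4 (42) [LIFO — newest first]: 42 @ $18 = $756
Total COGS = $6,779 + $2,613 + $6,070 + $756 = $16,218
Ending inventory: 56 @ $18 = $1,008

COGS = $16,218; ending inventory = $1,008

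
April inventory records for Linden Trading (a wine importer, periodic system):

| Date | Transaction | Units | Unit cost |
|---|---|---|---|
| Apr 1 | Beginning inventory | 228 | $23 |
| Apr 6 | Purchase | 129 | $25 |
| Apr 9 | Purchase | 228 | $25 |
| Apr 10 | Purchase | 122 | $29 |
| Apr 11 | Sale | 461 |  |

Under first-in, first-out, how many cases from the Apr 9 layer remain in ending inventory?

124

Apr 11, 461 sold [FIFO — oldest first]: 228 @ $23 + 129 @ $25 + 104 @ $25 = $11,069
Ending inventory: 124 @ $25 + 122 @ $29 = $6,638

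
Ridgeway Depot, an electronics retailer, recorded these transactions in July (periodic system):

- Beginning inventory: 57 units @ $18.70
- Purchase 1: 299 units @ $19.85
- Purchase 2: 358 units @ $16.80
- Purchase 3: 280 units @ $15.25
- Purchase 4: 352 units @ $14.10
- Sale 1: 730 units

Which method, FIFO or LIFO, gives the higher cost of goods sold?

FIFO

FIFO COGS: 57 @ $18.70 + 299 @ $19.85 + 358 @ $16.80 + 16 @ $15.25 = $13,259.45
LIFO COGS: 352 @ $14.10 + 280 @ $15.25 + 98 @ $16.80 = $10,879.60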